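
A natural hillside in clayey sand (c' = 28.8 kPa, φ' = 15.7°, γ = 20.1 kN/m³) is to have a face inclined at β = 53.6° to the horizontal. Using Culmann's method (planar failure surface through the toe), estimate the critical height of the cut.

H_c = 21.06 m

Culmann's analysis gives the critical failure plane at α_cr = (β + φ')/2 = (53.6 + 15.7)/2 = 34.6°, and the critical height
H_c = (4c'/γ) · sinβ cosφ' / [1 − cos(β − φ')]
    = (4·28.8/20.1) · sin53.6°·cos15.7° / [1 − cos(37.9°)]
    = 5.731 · 0.8049·0.9627 / [1 − 0.7891]
    = 5.731 · 0.7749 / 0.2109
    = 21.06 m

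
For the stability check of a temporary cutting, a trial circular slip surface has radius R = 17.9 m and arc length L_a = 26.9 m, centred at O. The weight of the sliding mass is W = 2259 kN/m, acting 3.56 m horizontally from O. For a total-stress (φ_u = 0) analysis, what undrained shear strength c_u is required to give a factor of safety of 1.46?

c_u = 24.4 kPa

FS = c_u·L_a·R / (W·d), so c_u = FS·W·d / (L_a·R).
c_u = 1.46·2259·3.56 / (26.90·17.9) = 11741.4 / 481.51 = 24.38 kPa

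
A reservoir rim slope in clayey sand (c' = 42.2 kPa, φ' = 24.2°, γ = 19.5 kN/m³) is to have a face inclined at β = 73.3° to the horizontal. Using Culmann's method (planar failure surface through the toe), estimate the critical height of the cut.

Culmann's analysis gives the critical failure plane at α_cr = (β + φ')/2 = (73.3 + 24.2)/2 = 48.8°, and the critical height
H_c = (4c'/γ) · sinβ cosφ' / [1 − cos(β − φ')]
    = (4·42.2/19.5) · sin73.3°·cos24.2° / [1 − cos(49.1°)]
    = 8.656 · 0.9578·0.9121 / [1 − 0.6547]
    = 8.656 · 0.8736 / 0.3453
    = 21.90 m

H_c = 21.90 m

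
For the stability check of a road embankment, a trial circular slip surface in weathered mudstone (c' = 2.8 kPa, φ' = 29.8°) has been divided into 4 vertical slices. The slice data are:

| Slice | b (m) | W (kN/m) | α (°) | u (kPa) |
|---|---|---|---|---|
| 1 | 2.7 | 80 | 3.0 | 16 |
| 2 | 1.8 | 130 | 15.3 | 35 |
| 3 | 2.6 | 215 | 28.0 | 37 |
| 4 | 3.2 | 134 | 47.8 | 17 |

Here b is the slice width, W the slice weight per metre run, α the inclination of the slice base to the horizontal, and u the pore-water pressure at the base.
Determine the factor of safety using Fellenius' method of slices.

Ordinary method of slices: FS = Σ[c'·Δl_i + (W_i cosα_i − u_i·Δl_i)·tanφ'] / Σ W_i sinα_i, with Δl_i = b_i / cosα_i.
Slice 1: Δl = 2.7/cos3.0° = 2.704 m; N'_1 = 80·cos3.0° − 16·2.704 = 36.6; c'Δl = 7.57; W sinα = 4.2
Slice 2: Δl = 1.8/cos15.3° = 1.866 m; N'_2 = 130·cos15.3° − 35·1.866 = 60.1; c'Δl = 5.23; W sinα = 34.3
Slice 3: Δl = 2.6/cos28.0° = 2.945 m; N'_3 = 215·cos28.0° − 37·2.945 = 80.9; c'Δl = 8.25; W sinα = 100.9
Slice 4: Δl = 3.2/cos47.8° = 4.764 m; N'_4 = 134·cos47.8° − 17·4.764 = 9.0; c'Δl = 13.34; W sinα = 99.3
Σc'Δl = 34.4 kN/m; ΣN' = 186.6 kN/m; ΣW sinα = 238.7 kN/m
Resisting = 34.4 + 186.6·tan29.8° = 34.4 + 106.9 = 141.3 kN/m
FS = 141.3 / 238.7 = 0.592

FS = 0.59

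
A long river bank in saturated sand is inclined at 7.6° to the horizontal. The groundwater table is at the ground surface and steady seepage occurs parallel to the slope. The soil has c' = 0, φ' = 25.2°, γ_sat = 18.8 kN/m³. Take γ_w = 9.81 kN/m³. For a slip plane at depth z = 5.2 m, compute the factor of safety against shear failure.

With seepage parallel to the slope and the water table at the surface, the effective normal stress on the slip plane uses the buoyant unit weight γ' = γ_sat − γ_w while the driving shear stress uses γ_sat:
FS = [c' + γ' z cos²β tanφ'] / [γ_sat z sinβ cosβ]
(For c' = 0 this reduces to FS = (γ'/γ_sat)·tanφ'/tanβ.)
γ' = 18.8 − 9.81 = 8.99 kN/m³
Numerator = 0.0 + 8.99·5.2·cos²7.6°·tan25.2° = 0.0 + 8.99·5.2·0.9825·0.4706 = 21.613 kPa
Denominator = 18.8·5.2·sin7.6°·cos7.6° = 18.8·5.2·0.1323·0.9912 = 12.816 kPa
FS = 21.613 / 12.816 = 1.686

FS = 1.69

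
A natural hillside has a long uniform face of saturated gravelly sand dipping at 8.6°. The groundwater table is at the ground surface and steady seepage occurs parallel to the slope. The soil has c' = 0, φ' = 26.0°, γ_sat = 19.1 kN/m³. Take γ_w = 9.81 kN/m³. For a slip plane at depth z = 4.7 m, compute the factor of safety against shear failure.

With seepage parallel to the slope and the water table at the surface, the effective normal stress on the slip plane uses the buoyant unit weight γ' = γ_sat − γ_w while the driving shear stress uses γ_sat:
FS = [c' + γ' z cos²β tanφ'] / [γ_sat z sinβ cosβ]
(For c' = 0 this reduces to FS = (γ'/γ_sat)·tanφ'/tanβ.)
γ' = 19.1 − 9.81 = 9.29 kN/m³
Numerator = 0.0 + 9.29·4.7·cos²8.6°·tan26.0° = 0.0 + 9.29·4.7·0.9776·0.4877 = 20.820 kPa
Denominator = 19.1·4.7·sin8.6°·cos8.6° = 19.1·4.7·0.1495·0.9888 = 13.273 kPa
FS = 20.820 / 13.273 = 1.569

FS = 1.57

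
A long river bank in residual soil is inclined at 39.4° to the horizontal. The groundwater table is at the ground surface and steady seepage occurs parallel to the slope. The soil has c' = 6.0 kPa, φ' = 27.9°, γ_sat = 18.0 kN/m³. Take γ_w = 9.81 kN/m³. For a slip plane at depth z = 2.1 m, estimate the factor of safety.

With seepage parallel to the slope and the water table at the surface, the effective normal stress on the slip plane uses the buoyant unit weight γ' = γ_sat − γ_w while the driving shear stress uses γ_sat:
FS = [c' + γ' z cos²β tanφ'] / [γ_sat z sinβ cosβ]
γ' = 18.0 − 9.81 = 8.19 kN/m³
Numerator = 6.0 + 8.19·2.1·cos²39.4°·tan27.9° = 6.0 + 8.19·2.1·0.5971·0.5295 = 11.438 kPa
Denominator = 18.0·2.1·sin39.4°·cos39.4° = 18.0·2.1·0.6347·0.7727 = 18.540 kPa
FS = 11.438 / 18.540 = 0.617

FS = 0.62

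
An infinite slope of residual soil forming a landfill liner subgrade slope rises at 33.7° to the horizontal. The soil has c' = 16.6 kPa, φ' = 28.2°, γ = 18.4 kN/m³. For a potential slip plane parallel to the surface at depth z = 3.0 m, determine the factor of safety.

For an infinite slope with a slip plane parallel to the surface (no pore pressure): FS = [c' + γz cos²β tanφ'] / [γz sinβ cosβ].
γz = 18.4·3.0 = 55.20 kN/m²
Numerator = 16.6 + 55.20·cos²33.7°·tan28.2° = 16.6 + 55.20·0.6921·0.5362 = 37.086 kPa
Denominator = 55.20·sin33.7°·cos33.7° = 55.20·0.5548·0.8320 = 25.481 kPa
FS = 37.086 / 25.481 = 1.455

FS = 1.46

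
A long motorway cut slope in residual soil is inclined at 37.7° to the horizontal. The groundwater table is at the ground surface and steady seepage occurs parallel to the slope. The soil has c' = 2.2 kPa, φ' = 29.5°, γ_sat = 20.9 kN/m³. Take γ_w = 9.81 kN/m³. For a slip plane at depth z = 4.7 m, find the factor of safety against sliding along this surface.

With seepage parallel to the slope and the water table at the surface, the effective normal stress on the slip plane uses the buoyant unit weight γ' = γ_sat − γ_w while the driving shear stress uses γ_sat:
FS = [c' + γ' z cos²β tanφ'] / [γ_sat z sinβ cosβ]
γ' = 20.9 − 9.81 = 11.09 kN/m³
Numerator = 2.2 + 11.09·4.7·cos²37.7°·tan29.5° = 2.2 + 11.09·4.7·0.6260·0.5658 = 20.662 kPa
Denominator = 20.9·4.7·sin37.7°·cos37.7° = 20.9·4.7·0.6115·0.7912 = 47.529 kPa
FS = 20.662 / 47.529 = 0.435

FS = 0.43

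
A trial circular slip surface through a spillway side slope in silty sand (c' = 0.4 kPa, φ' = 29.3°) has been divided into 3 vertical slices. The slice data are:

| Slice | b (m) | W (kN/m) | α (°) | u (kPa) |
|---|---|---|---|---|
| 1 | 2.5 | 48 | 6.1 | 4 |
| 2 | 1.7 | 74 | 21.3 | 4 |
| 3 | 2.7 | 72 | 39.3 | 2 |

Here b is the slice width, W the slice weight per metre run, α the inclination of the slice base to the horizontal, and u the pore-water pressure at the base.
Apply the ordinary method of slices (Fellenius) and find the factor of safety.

Ordinary method of slices: FS = Σ[c'·Δl_i + (W_i cosα_i − u_i·Δl_i)·tanφ'] / Σ W_i sinα_i, with Δl_i = b_i / cosα_i.
Slice 1: Δl = 2.5/cos6.1° = 2.514 m; N'_1 = 48·cos6.1° − 4·2.514 = 37.7; c'Δl = 1.01; W sinα = 5.1
Slice 2: Δl = 1.7/cos21.3° = 1.825 m; N'_2 = 74·cos21.3° − 4·1.825 = 61.6; c'Δl = 0.73; W sinα = 26.9
Slice 3: Δl = 2.7/cos39.3° = 3.489 m; N'_3 = 72·cos39.3° − 2·3.489 = 48.7; c'Δl = 1.40; W sinα = 45.6
Σc'Δl = 3.1 kN/m; ΣN' = 148.1 kN/m; ΣW sinα = 77.6 kN/m
Resisting = 3.1 + 148.1·tan29.3° = 3.1 + 83.1 = 86.2 kN/m
FS = 86.2 / 77.6 = 1.111

FS = 1.11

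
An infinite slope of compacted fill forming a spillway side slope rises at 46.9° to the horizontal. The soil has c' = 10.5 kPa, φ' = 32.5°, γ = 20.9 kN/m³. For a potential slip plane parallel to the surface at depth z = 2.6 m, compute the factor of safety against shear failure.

For an infinite slope with a slip plane parallel to the surface (no pore pressure): FS = [c' + γz cos²β tanφ'] / [γz sinβ cosβ].
γz = 20.9·2.6 = 54.34 kN/m²
Numerator = 10.5 + 54.34·cos²46.9°·tan32.5° = 10.5 + 54.34·0.4669·0.6371 = 26.662 kPa
Denominator = 54.34·sin46.9°·cos46.9° = 54.34·0.7302·0.6833 = 27.110 kPa
FS = 26.662 / 27.110 = 0.983

FS = 0.98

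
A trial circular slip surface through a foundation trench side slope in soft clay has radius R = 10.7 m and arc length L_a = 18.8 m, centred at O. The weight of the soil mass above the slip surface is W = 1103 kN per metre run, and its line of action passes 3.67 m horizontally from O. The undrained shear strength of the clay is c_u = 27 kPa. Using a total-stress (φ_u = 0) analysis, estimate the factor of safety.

FS = 1.34

Taking moments about the centre O, the resisting moment is provided by the undrained shear strength acting along the arc:
M_R = c_u·L_a·R = 27·18.80·10.7 = 5431.3 kN·m/m
M_D = W·d = 1103·3.67 = 4048.0 kN·m/m
FS = M_R / M_D = 5431.3 / 4048.0 = 1.342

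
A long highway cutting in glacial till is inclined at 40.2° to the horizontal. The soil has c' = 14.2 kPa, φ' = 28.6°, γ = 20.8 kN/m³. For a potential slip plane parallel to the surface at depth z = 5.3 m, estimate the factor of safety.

For an infinite slope with a slip plane parallel to the surface (no pore pressure): FS = [c' + γz cos²β tanφ'] / [γz sinβ cosβ].
γz = 20.8·5.3 = 110.24 kN/m²
Numerator = 14.2 + 110.24·cos²40.2°·tan28.6° = 14.2 + 110.24·0.5834·0.5452 = 49.264 kPa
Denominator = 110.24·sin40.2°·cos40.2° = 110.24·0.6455·0.7638 = 54.348 kPa
FS = 49.264 / 54.348 = 0.906

FS = 0.91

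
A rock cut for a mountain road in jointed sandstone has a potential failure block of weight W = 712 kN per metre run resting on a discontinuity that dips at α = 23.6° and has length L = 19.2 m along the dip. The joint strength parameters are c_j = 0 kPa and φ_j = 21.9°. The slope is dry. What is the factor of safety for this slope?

Resolving the block weight along and normal to the plane and applying the Mohr–Coulomb strength on the joint:
N' = W cosα = 712·cos23.6° = 652.5 kN/m
Driving force T = W sinα = 712·sin23.6° = 285.0 kN/m
Resisting force R = c_j·L + N'·tanφ_j = 0·19.2 + 652.5·tan21.9° = 0.0 + 262.3 = 262.3 kN/m
FS = R / T = 262.3 / 285.0 = 0.920

FS = 0.92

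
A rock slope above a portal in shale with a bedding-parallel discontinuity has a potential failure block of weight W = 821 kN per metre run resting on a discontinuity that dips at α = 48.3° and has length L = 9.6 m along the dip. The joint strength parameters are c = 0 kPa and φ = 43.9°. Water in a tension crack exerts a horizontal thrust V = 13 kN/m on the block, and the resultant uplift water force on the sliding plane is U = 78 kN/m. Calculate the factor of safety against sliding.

FS = 0.71

Resolving the block weight along and normal to the plane and applying the Mohr–Coulomb strength on the joint:
N' = W cosα − U − V sinα = 821·cos48.3° − 78 − 13·sin48.3° = 458.4 kN/m
Driving force T = W sinα + V cosα = 821·sin48.3° + 13·cos48.3° = 621.6 kN/m
Resisting force R = c·L + N'·tanφ = 0·9.6 + 458.4·tan43.9° = 0.0 + 441.2 = 441.2 kN/m
FS = R / T = 441.2 / 621.6 = 0.710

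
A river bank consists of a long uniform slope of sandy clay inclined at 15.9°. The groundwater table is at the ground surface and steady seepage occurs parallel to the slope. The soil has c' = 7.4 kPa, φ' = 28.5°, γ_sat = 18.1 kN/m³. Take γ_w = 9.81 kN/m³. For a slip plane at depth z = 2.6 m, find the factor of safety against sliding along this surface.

With seepage parallel to the slope and the water table at the surface, the effective normal stress on the slip plane uses the buoyant unit weight γ' = γ_sat − γ_w while the driving shear stress uses γ_sat:
FS = [c' + γ' z cos²β tanφ'] / [γ_sat z sinβ cosβ]
γ' = 18.1 − 9.81 = 8.29 kN/m³
Numerator = 7.4 + 8.29·2.6·cos²15.9°·tan28.5° = 7.4 + 8.29·2.6·0.9249·0.5430 = 18.225 kPa
Denominator = 18.1·2.6·sin15.9°·cos15.9° = 18.1·2.6·0.2740·0.9617 = 12.399 kPa
FS = 18.225 / 12.399 = 1.470

FS = 1.47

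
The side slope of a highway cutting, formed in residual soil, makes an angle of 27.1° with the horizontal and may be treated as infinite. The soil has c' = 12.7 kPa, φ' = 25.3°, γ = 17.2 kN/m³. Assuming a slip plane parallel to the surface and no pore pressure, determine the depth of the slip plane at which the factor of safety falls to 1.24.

z = 5.76 m

Setting FS = 1.24 in FS = [c' + γz cos²β tanφ'] / [γz sinβ cosβ] and solving for z:
z = c' / [γ cosβ (FS·sinβ − cosβ·tanφ')]
  = 12.7 / [17.2·cos27.1°·(1.24·sin27.1° − cos27.1°·tan25.3°)]
  = 12.7 / [17.2·0.8902·(1.24·0.4555 − 0.8902·0.4727)]
  = 12.7 / 2.2060 = 5.757 m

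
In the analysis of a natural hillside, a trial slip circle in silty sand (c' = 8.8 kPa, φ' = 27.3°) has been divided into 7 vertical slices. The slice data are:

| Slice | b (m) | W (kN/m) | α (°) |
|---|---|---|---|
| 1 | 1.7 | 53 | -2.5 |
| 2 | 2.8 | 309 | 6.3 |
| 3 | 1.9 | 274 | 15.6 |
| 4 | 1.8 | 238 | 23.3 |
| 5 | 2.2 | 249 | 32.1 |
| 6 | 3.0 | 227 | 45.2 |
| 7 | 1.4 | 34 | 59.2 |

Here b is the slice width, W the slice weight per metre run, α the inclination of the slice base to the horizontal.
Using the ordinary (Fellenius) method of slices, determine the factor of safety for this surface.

FS = 1.52

Ordinary method of slices: FS = Σ[c'·Δl_i + (W_i cosα_i)·tanφ'] / Σ W_i sinα_i, with Δl_i = b_i / cosα_i.
Slice 1: Δl = 1.7/cos(-2.5°) = 1.702 m; N'_1 = 53·cos(-2.5°) = 52.9; c'Δl = 14.97; W sinα = -2.3
Slice 2: Δl = 2.8/cos6.3° = 2.817 m; N'_2 = 309·cos6.3° = 307.1; c'Δl = 24.79; W sinα = 33.9
Slice 3: Δl = 1.9/cos15.6° = 1.973 m; N'_3 = 274·cos15.6° = 263.9; c'Δl = 17.36; W sinα = 73.7
Slice 4: Δl = 1.8/cos23.3° = 1.960 m; N'_4 = 238·cos23.3° = 218.6; c'Δl = 17.25; W sinα = 94.1
Slice 5: Δl = 2.2/cos32.1° = 2.597 m; N'_5 = 249·cos32.1° = 210.9; c'Δl = 22.85; W sinα = 132.3
Slice 6: Δl = 3.0/cos45.2° = 4.258 m; N'_6 = 227·cos45.2° = 160.0; c'Δl = 37.47; W sinα = 161.1
Slice 7: Δl = 1.4/cos59.2° = 2.734 m; N'_7 = 34·cos59.2° = 17.4; c'Δl = 24.06; W sinα = 29.2
Σc'Δl = 158.8 kN/m; ΣN' = 1230.9 kN/m; ΣW sinα = 522.0 kN/m
Resisting = 158.8 + 1230.9·tan27.3° = 158.8 + 635.3 = 794.1 kN/m
FS = 794.1 / 522.0 = 1.521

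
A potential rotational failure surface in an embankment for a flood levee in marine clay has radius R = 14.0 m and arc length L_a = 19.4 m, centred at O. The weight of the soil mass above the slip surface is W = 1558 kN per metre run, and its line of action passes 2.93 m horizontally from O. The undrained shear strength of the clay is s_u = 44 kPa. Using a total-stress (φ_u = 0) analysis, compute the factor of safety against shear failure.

FS = 2.62

Taking moments about the centre O, the resisting moment is provided by the undrained shear strength acting along the arc:
M_R = s_u·L_a·R = 44·19.40·14.0 = 11950.4 kN·m/m
M_D = W·d = 1558·2.93 = 4564.9 kN·m/m
FS = M_R / M_D = 11950.4 / 4564.9 = 2.618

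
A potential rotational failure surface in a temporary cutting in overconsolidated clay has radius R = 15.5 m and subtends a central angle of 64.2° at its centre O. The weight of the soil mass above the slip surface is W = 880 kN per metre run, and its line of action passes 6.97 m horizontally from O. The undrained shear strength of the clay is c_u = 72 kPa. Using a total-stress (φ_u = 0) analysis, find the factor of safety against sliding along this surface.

FS = 3.16

Taking moments about the centre O, the resisting moment is provided by the undrained shear strength acting along the arc:
Arc length L_a = R·θ = 15.5·(64.2°·π/180) = 15.5·1.1205 = 17.37 m
M_R = c_u·L_a·R = 72·17.37·15.5 = 19382.4 kN·m/m
M_D = W·d = 880·6.97 = 6133.6 kN·m/m
FS = M_R / M_D = 19382.4 / 6133.6 = 3.160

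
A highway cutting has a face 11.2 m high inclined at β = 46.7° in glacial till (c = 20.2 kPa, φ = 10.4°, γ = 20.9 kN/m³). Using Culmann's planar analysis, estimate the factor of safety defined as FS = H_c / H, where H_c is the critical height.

FS = 1.27

H_c = (4c/γ) · sinβ cosφ / [1 − cos(β − φ)]
    = (4·20.2/20.9) · sin46.7°·cos10.4° / [1 − cos36.3°]
    = 3.866 · 0.7158 / 0.1941 = 14.26 m
FS = H_c / H = 14.26 / 11.2 = 1.273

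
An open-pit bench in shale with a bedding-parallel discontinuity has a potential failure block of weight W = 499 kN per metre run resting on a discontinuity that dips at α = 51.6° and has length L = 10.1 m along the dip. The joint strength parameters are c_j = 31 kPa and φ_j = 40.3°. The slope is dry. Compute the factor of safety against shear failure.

Resolving the block weight along and normal to the plane and applying the Mohr–Coulomb strength on the joint:
N' = W cosα = 499·cos51.6° = 310.0 kN/m
Driving force T = W sinα = 499·sin51.6° = 391.1 kN/m
Resisting force R = c_j·L + N'·tanφ_j = 31·10.1 + 310.0·tan40.3° = 313.1 + 262.9 = 576.0 kN/m
FS = R / T = 576.0 / 391.1 = 1.473

FS = 1.47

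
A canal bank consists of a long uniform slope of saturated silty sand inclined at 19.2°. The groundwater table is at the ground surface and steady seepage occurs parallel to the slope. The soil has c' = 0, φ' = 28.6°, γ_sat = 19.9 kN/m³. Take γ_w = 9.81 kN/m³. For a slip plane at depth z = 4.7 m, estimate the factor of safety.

FS = 0.79

With seepage parallel to the slope and the water table at the surface, the effective normal stress on the slip plane uses the buoyant unit weight γ' = γ_sat − γ_w while the driving shear stress uses γ_sat:
FS = [c' + γ' z cos²β tanφ'] / [γ_sat z sinβ cosβ]
(For c' = 0 this reduces to FS = (γ'/γ_sat)·tanφ'/tanβ.)
γ' = 19.9 − 9.81 = 10.09 kN/m³
Numerator = 0.0 + 10.09·4.7·cos²19.2°·tan28.6° = 0.0 + 10.09·4.7·0.8918·0.5452 = 23.059 kPa
Denominator = 19.9·4.7·sin19.2°·cos19.2° = 19.9·4.7·0.3289·0.9444 = 29.048 kPa
FS = 23.059 / 29.048 = 0.794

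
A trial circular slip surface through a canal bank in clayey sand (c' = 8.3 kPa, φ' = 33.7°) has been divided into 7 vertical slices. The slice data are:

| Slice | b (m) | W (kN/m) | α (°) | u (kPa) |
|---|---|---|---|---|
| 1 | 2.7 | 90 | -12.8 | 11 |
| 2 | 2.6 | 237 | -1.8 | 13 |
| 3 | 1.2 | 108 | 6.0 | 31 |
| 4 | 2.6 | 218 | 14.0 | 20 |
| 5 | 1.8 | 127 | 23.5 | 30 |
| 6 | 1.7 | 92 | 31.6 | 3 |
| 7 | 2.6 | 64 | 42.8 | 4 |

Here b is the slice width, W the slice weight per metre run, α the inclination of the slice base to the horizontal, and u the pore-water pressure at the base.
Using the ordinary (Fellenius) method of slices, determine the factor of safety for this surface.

Ordinary method of slices: FS = Σ[c'·Δl_i + (W_i cosα_i − u_i·Δl_i)·tanφ'] / Σ W_i sinα_i, with Δl_i = b_i / cosα_i.
Slice 1: Δl = 2.7/cos(-12.8°) = 2.769 m; N'_1 = 90·cos(-12.8°) − 11·2.769 = 57.3; c'Δl = 22.98; W sinα = -19.9
Slice 2: Δl = 2.6/cos(-1.8°) = 2.601 m; N'_2 = 237·cos(-1.8°) − 13·2.601 = 203.1; c'Δl = 21.59; W sinα = -7.4
Slice 3: Δl = 1.2/cos6.0° = 1.207 m; N'_3 = 108·cos6.0° − 31·1.207 = 70.0; c'Δl = 10.01; W sinα = 11.3
Slice 4: Δl = 2.6/cos14.0° = 2.680 m; N'_4 = 218·cos14.0° − 20·2.680 = 157.9; c'Δl = 22.24; W sinα = 52.7
Slice 5: Δl = 1.8/cos23.5° = 1.963 m; N'_5 = 127·cos23.5° − 30·1.963 = 57.6; c'Δl = 16.29; W sinα = 50.6
Slice 6: Δl = 1.7/cos31.6° = 1.996 m; N'_6 = 92·cos31.6° − 3·1.996 = 72.4; c'Δl = 16.57; W sinα = 48.2
Slice 7: Δl = 2.6/cos42.8° = 3.544 m; N'_7 = 64·cos42.8° − 4·3.544 = 32.8; c'Δl = 29.41; W sinα = 43.5
Σc'Δl = 139.1 kN/m; ΣN' = 651.0 kN/m; ΣW sinα = 179.0 kN/m
Resisting = 139.1 + 651.0·tan33.7° = 139.1 + 434.2 = 573.3 kN/m
FS = 573.3 / 179.0 = 3.203

FS = 3.20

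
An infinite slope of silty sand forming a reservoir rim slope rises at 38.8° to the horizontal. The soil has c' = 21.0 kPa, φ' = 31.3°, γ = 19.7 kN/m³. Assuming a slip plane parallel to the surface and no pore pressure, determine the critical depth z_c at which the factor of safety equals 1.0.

z_c = 8.95 m

Setting FS = 1.00 in FS = [c' + γz cos²β tanφ'] / [γz sinβ cosβ] and solving for z:
z = c' / [γ cosβ (FS·sinβ − cosβ·tanφ')]
  = 21.0 / [19.7·cos38.8°·(1.00·sin38.8° − cos38.8°·tan31.3°)]
  = 21.0 / [19.7·0.7793·(1.00·0.6266 − 0.7793·0.6080)]
  = 21.0 / 2.3453 = 8.954 m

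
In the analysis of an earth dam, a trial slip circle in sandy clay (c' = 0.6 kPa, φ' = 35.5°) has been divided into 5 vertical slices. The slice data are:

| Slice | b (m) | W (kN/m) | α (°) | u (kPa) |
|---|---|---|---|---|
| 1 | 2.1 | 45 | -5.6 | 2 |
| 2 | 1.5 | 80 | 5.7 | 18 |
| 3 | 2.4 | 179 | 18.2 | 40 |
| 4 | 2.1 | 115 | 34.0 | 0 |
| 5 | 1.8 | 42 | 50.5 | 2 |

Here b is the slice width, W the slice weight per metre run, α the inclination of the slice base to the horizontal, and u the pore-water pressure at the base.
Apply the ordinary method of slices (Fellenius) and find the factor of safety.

Ordinary method of slices: FS = Σ[c'·Δl_i + (W_i cosα_i − u_i·Δl_i)·tanφ'] / Σ W_i sinα_i, with Δl_i = b_i / cosα_i.
Slice 1: Δl = 2.1/cos(-5.6°) = 2.110 m; N'_1 = 45·cos(-5.6°) − 2·2.110 = 40.6; c'Δl = 1.27; W sinα = -4.4
Slice 2: Δl = 1.5/cos5.7° = 1.507 m; N'_2 = 80·cos5.7° − 18·1.507 = 52.5; c'Δl = 0.90; W sinα = 7.9
Slice 3: Δl = 2.4/cos18.2° = 2.526 m; N'_3 = 179·cos18.2° − 40·2.526 = 69.0; c'Δl = 1.52; W sinα = 55.9
Slice 4: Δl = 2.1/cos34.0° = 2.533 m; N'_4 = 115·cos34.0° − 0·2.533 = 95.3; c'Δl = 1.52; W sinα = 64.3
Slice 5: Δl = 1.8/cos50.5° = 2.830 m; N'_5 = 42·cos50.5° − 2·2.830 = 21.1; c'Δl = 1.70; W sinα = 32.4
Σc'Δl = 6.9 kN/m; ΣN' = 278.4 kN/m; ΣW sinα = 156.2 kN/m
Resisting = 6.9 + 278.4·tan35.5° = 6.9 + 198.6 = 205.5 kN/m
FS = 205.5 / 156.2 = 1.316

FS = 1.32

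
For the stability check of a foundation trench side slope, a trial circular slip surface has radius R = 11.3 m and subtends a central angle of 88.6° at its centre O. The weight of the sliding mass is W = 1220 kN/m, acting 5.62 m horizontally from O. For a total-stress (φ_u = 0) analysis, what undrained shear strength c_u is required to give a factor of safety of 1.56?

c_u = 54.2 kPa

FS = c_u·L_a·R / (W·d), so c_u = FS·W·d / (L_a·R).
Arc length L_a = R·θ = 11.3·(88.6°·π/180) = 11.3·1.5464 = 17.47 m
c_u = 1.56·1220·5.62 / (17.47·11.3) = 10696.0 / 197.45 = 54.17 kPa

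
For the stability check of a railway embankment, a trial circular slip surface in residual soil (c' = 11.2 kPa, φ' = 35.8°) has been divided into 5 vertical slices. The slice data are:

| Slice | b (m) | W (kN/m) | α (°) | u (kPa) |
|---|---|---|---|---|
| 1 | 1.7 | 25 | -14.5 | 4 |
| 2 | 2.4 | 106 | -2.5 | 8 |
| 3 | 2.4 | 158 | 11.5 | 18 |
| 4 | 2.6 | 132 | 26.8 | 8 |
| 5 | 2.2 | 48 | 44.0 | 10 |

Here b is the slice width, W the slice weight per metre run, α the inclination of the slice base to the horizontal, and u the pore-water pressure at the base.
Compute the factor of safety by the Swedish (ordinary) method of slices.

Ordinary method of slices: FS = Σ[c'·Δl_i + (W_i cosα_i − u_i·Δl_i)·tanφ'] / Σ W_i sinα_i, with Δl_i = b_i / cosα_i.
Slice 1: Δl = 1.7/cos(-14.5°) = 1.756 m; N'_1 = 25·cos(-14.5°) − 4·1.756 = 17.2; c'Δl = 19.67; W sinα = -6.3
Slice 2: Δl = 2.4/cos(-2.5°) = 2.402 m; N'_2 = 106·cos(-2.5°) − 8·2.402 = 86.7; c'Δl = 26.91; W sinα = -4.6
Slice 3: Δl = 2.4/cos11.5° = 2.449 m; N'_3 = 158·cos11.5° − 18·2.449 = 110.7; c'Δl = 27.43; W sinα = 31.5
Slice 4: Δl = 2.6/cos26.8° = 2.913 m; N'_4 = 132·cos26.8° − 8·2.913 = 94.5; c'Δl = 32.62; W sinα = 59.5
Slice 5: Δl = 2.2/cos44.0° = 3.058 m; N'_5 = 48·cos44.0° − 10·3.058 = 3.9; c'Δl = 34.25; W sinα = 33.3
Σc'Δl = 140.9 kN/m; ΣN' = 313.1 kN/m; ΣW sinα = 113.5 kN/m
Resisting = 140.9 + 313.1·tan35.8° = 140.9 + 225.8 = 366.7 kN/m
FS = 366.7 / 113.5 = 3.231

FS = 3.23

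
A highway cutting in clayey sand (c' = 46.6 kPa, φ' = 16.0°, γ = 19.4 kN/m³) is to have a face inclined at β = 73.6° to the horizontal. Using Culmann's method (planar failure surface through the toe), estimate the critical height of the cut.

Culmann's analysis gives the critical failure plane at α_cr = (β + φ')/2 = (73.6 + 16.0)/2 = 44.8°, and the critical height
H_c = (4c'/γ) · sinβ cosφ' / [1 − cos(β − φ')]
    = (4·46.6/19.4) · sin73.6°·cos16.0° / [1 − cos(57.6°)]
    = 9.608 · 0.9593·0.9613 / [1 − 0.5358]
    = 9.608 · 0.9222 / 0.4642
    = 19.09 m

H_c = 19.09 m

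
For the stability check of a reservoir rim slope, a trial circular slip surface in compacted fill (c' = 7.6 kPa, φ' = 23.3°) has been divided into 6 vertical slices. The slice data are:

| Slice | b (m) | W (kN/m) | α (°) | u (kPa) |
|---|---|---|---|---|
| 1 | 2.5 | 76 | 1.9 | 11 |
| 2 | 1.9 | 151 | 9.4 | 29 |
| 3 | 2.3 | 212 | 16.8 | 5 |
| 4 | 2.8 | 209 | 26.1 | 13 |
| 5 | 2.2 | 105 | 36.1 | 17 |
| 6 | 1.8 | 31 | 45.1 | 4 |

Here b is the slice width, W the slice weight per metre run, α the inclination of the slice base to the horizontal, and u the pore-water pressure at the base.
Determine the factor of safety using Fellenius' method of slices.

FS = 1.30

Ordinary method of slices: FS = Σ[c'·Δl_i + (W_i cosα_i − u_i·Δl_i)·tanφ'] / Σ W_i sinα_i, with Δl_i = b_i / cosα_i.
Slice 1: Δl = 2.5/cos1.9° = 2.501 m; N'_1 = 76·cos1.9° − 11·2.501 = 48.4; c'Δl = 19.01; W sinα = 2.5
Slice 2: Δl = 1.9/cos9.4° = 1.926 m; N'_2 = 151·cos9.4° − 29·1.926 = 93.1; c'Δl = 14.64; W sinα = 24.7
Slice 3: Δl = 2.3/cos16.8° = 2.403 m; N'_3 = 212·cos16.8° − 5·2.403 = 190.9; c'Δl = 18.26; W sinα = 61.3
Slice 4: Δl = 2.8/cos26.1° = 3.118 m; N'_4 = 209·cos26.1° − 13·3.118 = 147.2; c'Δl = 23.70; W sinα = 91.9
Slice 5: Δl = 2.2/cos36.1° = 2.723 m; N'_5 = 105·cos36.1° − 17·2.723 = 38.6; c'Δl = 20.69; W sinα = 61.9
Slice 6: Δl = 1.8/cos45.1° = 2.550 m; N'_6 = 31·cos45.1° − 4·2.550 = 11.7; c'Δl = 19.38; W sinα = 22.0
Σc'Δl = 115.7 kN/m; ΣN' = 529.9 kN/m; ΣW sinα = 264.2 kN/m
Resisting = 115.7 + 529.9·tan23.3° = 115.7 + 228.2 = 343.9 kN/m
FS = 343.9 / 264.2 = 1.301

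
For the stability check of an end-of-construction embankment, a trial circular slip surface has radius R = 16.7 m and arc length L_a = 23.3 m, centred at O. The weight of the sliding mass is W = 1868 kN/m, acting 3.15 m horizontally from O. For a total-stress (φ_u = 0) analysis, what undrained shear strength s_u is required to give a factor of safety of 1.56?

FS = s_u·L_a·R / (W·d), so s_u = FS·W·d / (L_a·R).
s_u = 1.56·1868·3.15 / (23.30·16.7) = 9179.4 / 389.11 = 23.59 kPa

s_u = 23.6 kPa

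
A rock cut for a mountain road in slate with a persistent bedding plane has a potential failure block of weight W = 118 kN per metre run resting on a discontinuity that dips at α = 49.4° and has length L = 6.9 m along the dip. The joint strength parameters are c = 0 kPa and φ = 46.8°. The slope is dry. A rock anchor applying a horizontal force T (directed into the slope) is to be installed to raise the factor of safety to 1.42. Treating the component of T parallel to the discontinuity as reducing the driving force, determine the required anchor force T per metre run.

T = 26 kN/m

Resolving forces along and normal to the sliding plane, with the horizontal anchor force T adding T·sinα to the effective normal force and T·cosα acting up the plane against the driving force:
FS = [cL + (W cosα + T sinα) tanφ] / [W sinα − T cosα]
Without the anchor: N' = 76.8 kN/m, driving T_d = 89.6 kN/m, resisting R = 0·6.9 + 76.8·tan46.8° = 81.8 kN/m, FS = 0.91.
Setting FS = 1.42 and solving for T:
1.42·(89.6 − T cos49.4°) = 81.8 + T sin49.4°·tan46.8°
T·(sin49.4°·tan46.8° + 1.42·cos49.4°) = 1.42·89.6 − 81.8
T·(0.7593·1.0649 + 1.42·0.6508) = 127.2 − 81.8 = 45.4
T·1.7326 = 45.4
T = 26.2 kN/m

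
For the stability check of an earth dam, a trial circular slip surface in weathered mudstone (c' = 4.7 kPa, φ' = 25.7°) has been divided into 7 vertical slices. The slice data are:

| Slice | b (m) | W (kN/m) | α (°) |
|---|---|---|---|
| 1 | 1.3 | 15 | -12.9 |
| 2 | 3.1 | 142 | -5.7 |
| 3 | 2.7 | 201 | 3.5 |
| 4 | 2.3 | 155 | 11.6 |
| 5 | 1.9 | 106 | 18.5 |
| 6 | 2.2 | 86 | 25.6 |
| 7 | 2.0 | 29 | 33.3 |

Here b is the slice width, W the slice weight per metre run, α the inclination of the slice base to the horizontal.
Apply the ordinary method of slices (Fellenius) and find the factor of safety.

FS = 3.72

Ordinary method of slices: FS = Σ[c'·Δl_i + (W_i cosα_i)·tanφ'] / Σ W_i sinα_i, with Δl_i = b_i / cosα_i.
Slice 1: Δl = 1.3/cos(-12.9°) = 1.334 m; N'_1 = 15·cos(-12.9°) = 14.6; c'Δl = 6.27; W sinα = -3.3
Slice 2: Δl = 3.1/cos(-5.7°) = 3.115 m; N'_2 = 142·cos(-5.7°) = 141.3; c'Δl = 14.64; W sinα = -14.1
Slice 3: Δl = 2.7/cos3.5° = 2.705 m; N'_3 = 201·cos3.5° = 200.6; c'Δl = 12.71; W sinα = 12.3
Slice 4: Δl = 2.3/cos11.6° = 2.348 m; N'_4 = 155·cos11.6° = 151.8; c'Δl = 11.04; W sinα = 31.2
Slice 5: Δl = 1.9/cos18.5° = 2.004 m; N'_5 = 106·cos18.5° = 100.5; c'Δl = 9.42; W sinα = 33.6
Slice 6: Δl = 2.2/cos25.6° = 2.439 m; N'_6 = 86·cos25.6° = 77.6; c'Δl = 11.47; W sinα = 37.2
Slice 7: Δl = 2.0/cos33.3° = 2.393 m; N'_7 = 29·cos33.3° = 24.2; c'Δl = 11.25; W sinα = 15.9
Σc'Δl = 76.8 kN/m; ΣN' = 710.7 kN/m; ΣW sinα = 112.7 kN/m
Resisting = 76.8 + 710.7·tan25.7° = 76.8 + 342.0 = 418.8 kN/m
FS = 418.8 / 112.7 = 3.716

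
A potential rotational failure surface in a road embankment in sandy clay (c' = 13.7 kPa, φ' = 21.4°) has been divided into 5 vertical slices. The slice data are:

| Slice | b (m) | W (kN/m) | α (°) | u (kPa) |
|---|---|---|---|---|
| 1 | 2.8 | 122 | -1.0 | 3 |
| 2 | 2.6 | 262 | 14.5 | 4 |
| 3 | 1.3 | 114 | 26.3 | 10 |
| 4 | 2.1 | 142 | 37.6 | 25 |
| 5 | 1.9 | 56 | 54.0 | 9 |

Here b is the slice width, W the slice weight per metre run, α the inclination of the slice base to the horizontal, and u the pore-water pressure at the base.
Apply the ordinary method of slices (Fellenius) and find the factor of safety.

FS = 1.50

Ordinary method of slices: FS = Σ[c'·Δl_i + (W_i cosα_i − u_i·Δl_i)·tanφ'] / Σ W_i sinα_i, with Δl_i = b_i / cosα_i.
Slice 1: Δl = 2.8/cos(-1.0°) = 2.800 m; N'_1 = 122·cos(-1.0°) − 3·2.800 = 113.6; c'Δl = 38.37; W sinα = -2.1
Slice 2: Δl = 2.6/cos14.5° = 2.686 m; N'_2 = 262·cos14.5° − 4·2.686 = 242.9; c'Δl = 36.79; W sinα = 65.6
Slice 3: Δl = 1.3/cos26.3° = 1.450 m; N'_3 = 114·cos26.3° − 10·1.450 = 87.7; c'Δl = 19.87; W sinα = 50.5
Slice 4: Δl = 2.1/cos37.6° = 2.651 m; N'_4 = 142·cos37.6° − 25·2.651 = 46.2; c'Δl = 36.31; W sinα = 86.6
Slice 5: Δl = 1.9/cos54.0° = 3.232 m; N'_5 = 56·cos54.0° − 9·3.232 = 3.8; c'Δl = 44.28; W sinα = 45.3
Σc'Δl = 175.6 kN/m; ΣN' = 494.3 kN/m; ΣW sinα = 245.9 kN/m
Resisting = 175.6 + 494.3·tan21.4° = 175.6 + 193.7 = 369.3 kN/m
FS = 369.3 / 245.9 = 1.502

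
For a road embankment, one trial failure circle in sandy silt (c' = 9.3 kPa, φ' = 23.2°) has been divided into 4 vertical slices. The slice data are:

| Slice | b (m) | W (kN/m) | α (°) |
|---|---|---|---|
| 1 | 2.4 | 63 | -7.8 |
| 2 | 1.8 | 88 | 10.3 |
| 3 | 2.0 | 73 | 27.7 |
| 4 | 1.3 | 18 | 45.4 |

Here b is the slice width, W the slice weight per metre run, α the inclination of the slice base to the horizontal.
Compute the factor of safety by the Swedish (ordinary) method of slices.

Ordinary method of slices: FS = Σ[c'·Δl_i + (W_i cosα_i)·tanφ'] / Σ W_i sinα_i, with Δl_i = b_i / cosα_i.
Slice 1: Δl = 2.4/cos(-7.8°) = 2.422 m; N'_1 = 63·cos(-7.8°) = 62.4; c'Δl = 22.53; W sinα = -8.6
Slice 2: Δl = 1.8/cos10.3° = 1.829 m; N'_2 = 88·cos10.3° = 86.6; c'Δl = 17.01; W sinα = 15.7
Slice 3: Δl = 2.0/cos27.7° = 2.259 m; N'_3 = 73·cos27.7° = 64.6; c'Δl = 21.01; W sinα = 33.9
Slice 4: Δl = 1.3/cos45.4° = 1.851 m; N'_4 = 18·cos45.4° = 12.6; c'Δl = 17.22; W sinα = 12.8
Σc'Δl = 77.8 kN/m; ΣN' = 226.3 kN/m; ΣW sinα = 53.9 kN/m
Resisting = 77.8 + 226.3·tan23.2° = 77.8 + 97.0 = 174.7 kN/m
FS = 174.7 / 53.9 = 3.240

FS = 3.24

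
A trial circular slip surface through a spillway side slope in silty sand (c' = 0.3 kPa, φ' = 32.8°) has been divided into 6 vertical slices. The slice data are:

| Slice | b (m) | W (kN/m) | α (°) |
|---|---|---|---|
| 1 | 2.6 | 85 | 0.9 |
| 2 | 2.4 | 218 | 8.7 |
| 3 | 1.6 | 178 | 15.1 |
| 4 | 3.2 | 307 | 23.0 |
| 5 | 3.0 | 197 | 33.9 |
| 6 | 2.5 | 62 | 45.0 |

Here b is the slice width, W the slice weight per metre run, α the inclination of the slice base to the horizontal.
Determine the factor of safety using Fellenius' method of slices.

Ordinary method of slices: FS = Σ[c'·Δl_i + (W_i cosα_i)·tanφ'] / Σ W_i sinα_i, with Δl_i = b_i / cosα_i.
Slice 1: Δl = 2.6/cos0.9° = 2.600 m; N'_1 = 85·cos0.9° = 85.0; c'Δl = 0.78; W sinα = 1.3
Slice 2: Δl = 2.4/cos8.7° = 2.428 m; N'_2 = 218·cos8.7° = 215.5; c'Δl = 0.73; W sinα = 33.0
Slice 3: Δl = 1.6/cos15.1° = 1.657 m; N'_3 = 178·cos15.1° = 171.9; c'Δl = 0.50; W sinα = 46.4
Slice 4: Δl = 3.2/cos23.0° = 3.476 m; N'_4 = 307·cos23.0° = 282.6; c'Δl = 1.04; W sinα = 120.0
Slice 5: Δl = 3.0/cos33.9° = 3.614 m; N'_5 = 197·cos33.9° = 163.5; c'Δl = 1.08; W sinα = 109.9
Slice 6: Δl = 2.5/cos45.0° = 3.536 m; N'_6 = 62·cos45.0° = 43.8; c'Δl = 1.06; W sinα = 43.8
Σc'Δl = 5.2 kN/m; ΣN' = 962.3 kN/m; ΣW sinα = 354.4 kN/m
Resisting = 5.2 + 962.3·tan32.8° = 5.2 + 620.1 = 625.3 kN/m
FS = 625.3 / 354.4 = 1.765

FS = 1.76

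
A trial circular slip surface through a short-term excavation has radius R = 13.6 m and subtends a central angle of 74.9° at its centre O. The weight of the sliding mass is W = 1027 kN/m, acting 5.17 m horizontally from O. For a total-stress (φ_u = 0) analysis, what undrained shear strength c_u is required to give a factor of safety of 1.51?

c_u = 33.2 kPa

FS = c_u·L_a·R / (W·d), so c_u = FS·W·d / (L_a·R).
Arc length L_a = R·θ = 13.6·(74.9°·π/180) = 13.6·1.3073 = 17.78 m
c_u = 1.51·1027·5.17 / (17.78·13.6) = 8017.5 / 241.79 = 33.16 kPa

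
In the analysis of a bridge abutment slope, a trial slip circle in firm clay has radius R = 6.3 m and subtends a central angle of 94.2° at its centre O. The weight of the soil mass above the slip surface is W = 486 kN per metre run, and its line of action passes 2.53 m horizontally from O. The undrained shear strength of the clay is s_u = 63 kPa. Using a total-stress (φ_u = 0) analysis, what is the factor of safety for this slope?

Taking moments about the centre O, the resisting moment is provided by the undrained shear strength acting along the arc:
Arc length L_a = R·θ = 6.3·(94.2°·π/180) = 6.3·1.6441 = 10.36 m
M_R = s_u·L_a·R = 63·10.36·6.3 = 4111.0 kN·m/m
M_D = W·d = 486·2.53 = 1229.6 kN·m/m
FS = M_R / M_D = 4111.0 / 1229.6 = 3.343

FS = 3.34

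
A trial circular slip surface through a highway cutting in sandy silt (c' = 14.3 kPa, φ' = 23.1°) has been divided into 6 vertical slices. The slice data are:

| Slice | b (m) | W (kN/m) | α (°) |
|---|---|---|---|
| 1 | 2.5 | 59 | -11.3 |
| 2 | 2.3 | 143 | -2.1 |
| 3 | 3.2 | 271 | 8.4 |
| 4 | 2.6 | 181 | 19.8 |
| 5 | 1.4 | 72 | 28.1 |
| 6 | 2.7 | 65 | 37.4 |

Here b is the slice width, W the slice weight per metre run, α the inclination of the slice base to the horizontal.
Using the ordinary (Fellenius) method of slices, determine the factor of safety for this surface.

FS = 3.48

Ordinary method of slices: FS = Σ[c'·Δl_i + (W_i cosα_i)·tanφ'] / Σ W_i sinα_i, with Δl_i = b_i / cosα_i.
Slice 1: Δl = 2.5/cos(-11.3°) = 2.549 m; N'_1 = 59·cos(-11.3°) = 57.9; c'Δl = 36.46; W sinα = -11.6
Slice 2: Δl = 2.3/cos(-2.1°) = 2.302 m; N'_2 = 143·cos(-2.1°) = 142.9; c'Δl = 32.91; W sinα = -5.2
Slice 3: Δl = 3.2/cos8.4° = 3.235 m; N'_3 = 271·cos8.4° = 268.1; c'Δl = 46.26; W sinα = 39.6
Slice 4: Δl = 2.6/cos19.8° = 2.763 m; N'_4 = 181·cos19.8° = 170.3; c'Δl = 39.52; W sinα = 61.3
Slice 5: Δl = 1.4/cos28.1° = 1.587 m; N'_5 = 72·cos28.1° = 63.5; c'Δl = 22.70; W sinα = 33.9
Slice 6: Δl = 2.7/cos37.4° = 3.399 m; N'_6 = 65·cos37.4° = 51.6; c'Δl = 48.60; W sinα = 39.5
Σc'Δl = 226.4 kN/m; ΣN' = 754.3 kN/m; ΣW sinα = 157.5 kN/m
Resisting = 226.4 + 754.3·tan23.1° = 226.4 + 321.7 = 548.2 kN/m
FS = 548.2 / 157.5 = 3.481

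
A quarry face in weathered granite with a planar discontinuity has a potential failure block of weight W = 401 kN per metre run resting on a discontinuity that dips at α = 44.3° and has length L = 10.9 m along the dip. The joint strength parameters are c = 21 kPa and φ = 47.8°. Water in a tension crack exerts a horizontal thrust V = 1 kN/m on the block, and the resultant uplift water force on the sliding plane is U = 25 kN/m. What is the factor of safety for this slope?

FS = 1.84

Resolving the block weight along and normal to the plane and applying the Mohr–Coulomb strength on the joint:
N' = W cosα − U − V sinα = 401·cos44.3° − 25 − 1·sin44.3° = 261.3 kN/m
Driving force T = W sinα + V cosα = 401·sin44.3° + 1·cos44.3° = 280.8 kN/m
Resisting force R = c·L + N'·tanφ = 21·10.9 + 261.3·tan47.8° = 228.9 + 288.2 = 517.1 kN/m
FS = R / T = 517.1 / 280.8 = 1.842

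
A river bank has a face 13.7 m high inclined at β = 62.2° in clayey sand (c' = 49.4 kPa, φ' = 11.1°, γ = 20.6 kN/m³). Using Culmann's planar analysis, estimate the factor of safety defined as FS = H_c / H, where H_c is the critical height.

FS = 1.63

H_c = (4c'/γ) · sinβ cosφ' / [1 − cos(β − φ')]
    = (4·49.4/20.6) · sin62.2°·cos11.1° / [1 − cos51.1°]
    = 9.592 · 0.8680 / 0.3720 = 22.38 m
FS = H_c / H = 22.38 / 13.7 = 1.634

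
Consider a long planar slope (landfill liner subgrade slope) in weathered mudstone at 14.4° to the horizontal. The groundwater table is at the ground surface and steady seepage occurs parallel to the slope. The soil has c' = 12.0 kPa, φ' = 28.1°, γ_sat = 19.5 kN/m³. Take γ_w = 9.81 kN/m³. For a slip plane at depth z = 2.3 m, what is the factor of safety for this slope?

With seepage parallel to the slope and the water table at the surface, the effective normal stress on the slip plane uses the buoyant unit weight γ' = γ_sat − γ_w while the driving shear stress uses γ_sat:
FS = [c' + γ' z cos²β tanφ'] / [γ_sat z sinβ cosβ]
γ' = 19.5 − 9.81 = 9.69 kN/m³
Numerator = 12.0 + 9.69·2.3·cos²14.4°·tan28.1° = 12.0 + 9.69·2.3·0.9382·0.5340 = 23.164 kPa
Denominator = 19.5·2.3·sin14.4°·cos14.4° = 19.5·2.3·0.2487·0.9686 = 10.803 kPa
FS = 23.164 / 10.803 = 2.144

FS = 2.14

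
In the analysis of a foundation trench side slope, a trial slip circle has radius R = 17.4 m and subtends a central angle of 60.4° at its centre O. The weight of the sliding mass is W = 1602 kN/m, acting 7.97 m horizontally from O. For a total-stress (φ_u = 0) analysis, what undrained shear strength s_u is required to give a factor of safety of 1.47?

s_u = 58.8 kPa

FS = s_u·L_a·R / (W·d), so s_u = FS·W·d / (L_a·R).
Arc length L_a = R·θ = 17.4·(60.4°·π/180) = 17.4·1.0542 = 18.34 m
s_u = 1.47·1602·7.97 / (18.34·17.4) = 18768.9 / 319.16 = 58.81 kPa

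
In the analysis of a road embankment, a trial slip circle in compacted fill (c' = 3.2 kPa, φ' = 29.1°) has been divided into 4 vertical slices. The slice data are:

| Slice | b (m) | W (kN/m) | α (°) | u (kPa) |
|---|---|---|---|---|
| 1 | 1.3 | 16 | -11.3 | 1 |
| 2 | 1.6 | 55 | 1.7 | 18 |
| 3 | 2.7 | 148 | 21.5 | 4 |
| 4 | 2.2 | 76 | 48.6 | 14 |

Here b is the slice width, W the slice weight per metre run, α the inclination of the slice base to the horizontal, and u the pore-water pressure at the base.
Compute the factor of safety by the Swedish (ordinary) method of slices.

FS = 1.13

Ordinary method of slices: FS = Σ[c'·Δl_i + (W_i cosα_i − u_i·Δl_i)·tanφ'] / Σ W_i sinα_i, with Δl_i = b_i / cosα_i.
Slice 1: Δl = 1.3/cos(-11.3°) = 1.326 m; N'_1 = 16·cos(-11.3°) − 1·1.326 = 14.4; c'Δl = 4.24; W sinα = -3.1
Slice 2: Δl = 1.6/cos1.7° = 1.601 m; N'_2 = 55·cos1.7° − 18·1.601 = 26.2; c'Δl = 5.12; W sinα = 1.6
Slice 3: Δl = 2.7/cos21.5° = 2.902 m; N'_3 = 148·cos21.5° − 4·2.902 = 126.1; c'Δl = 9.29; W sinα = 54.2
Slice 4: Δl = 2.2/cos48.6° = 3.327 m; N'_4 = 76·cos48.6° − 14·3.327 = 3.7; c'Δl = 10.65; W sinα = 57.0
Σc'Δl = 29.3 kN/m; ΣN' = 170.3 kN/m; ΣW sinα = 109.7 kN/m
Resisting = 29.3 + 170.3·tan29.1° = 29.3 + 94.8 = 124.1 kN/m
FS = 124.1 / 109.7 = 1.131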